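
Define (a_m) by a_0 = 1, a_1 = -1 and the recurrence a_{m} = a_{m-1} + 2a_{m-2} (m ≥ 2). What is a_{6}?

1

The ordinary generating function has denominator 1 - t - 2t^2.
Iterating the recurrence: a_0,…,a_{6} = 1, -1, 1, -1, 1, -1, 1.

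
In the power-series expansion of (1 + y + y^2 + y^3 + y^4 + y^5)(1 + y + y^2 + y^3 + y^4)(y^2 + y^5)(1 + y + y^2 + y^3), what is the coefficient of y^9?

31

(1 + y + y^2 + y^3 + y^4 + y^5) has coefficients 1,1,1,1,1,1 for degrees 0…5.
(1 + y + y^2 + y^3 + y^4) has coefficients 1,1,1,1,1,0,0,0,0,0 for degrees 0…9.
Multiplying by (y^2 + y^5) gives running coefficients 0,0,1,1,1,2,2,1,1,1 for degrees 0…9.
Finally multiplying by (1 + y + y^2 + y^3), the product of all factors after the first has coefficients 0,0,1,2,3,5,6,6,6,5 for degrees 0…9.
[y^9] = 1·5 + 1·6 + 1·6 + 1·6 + 1·5 + 1·3 = 31.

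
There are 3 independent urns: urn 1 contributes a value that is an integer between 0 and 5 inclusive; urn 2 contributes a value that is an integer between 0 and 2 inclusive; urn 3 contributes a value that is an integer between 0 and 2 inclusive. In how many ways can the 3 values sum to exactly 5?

The generating function for the choices is (1 + y + y² + y³ + y⁴ + y⁵)·(1 + y + y²)·(1 + y + y²); the count is [y⁵].
(1 + y + y² + y³ + y⁴ + y⁵) has coefficients 1,1,1,1,1,1 for degrees 0…5.
(1 + y + y²) has coefficients 1,1,1,0,0,0 for degrees 0…5.
Finally multiplying by (1 + y + y²), the product of all factors after the first has coefficients 1,2,3,2,1,0 for degrees 0…5.
[y⁵] = 1·0 + 1·1 + 1·2 + 1·3 + 1·2 + 1·1 = 9.

9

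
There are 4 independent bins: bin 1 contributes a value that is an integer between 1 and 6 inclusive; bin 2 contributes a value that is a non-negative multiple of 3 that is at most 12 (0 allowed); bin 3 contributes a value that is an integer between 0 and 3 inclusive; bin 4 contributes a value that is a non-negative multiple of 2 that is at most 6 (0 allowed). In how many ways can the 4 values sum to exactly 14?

32

The generating function for the choices is (z + z² + z³ + z⁴ + z⁵ + z⁶)·(1 + z³ + z⁶ + z⁹ + z¹²)·(1 + z + z² + z³)·(1 + z² + z⁴ + z⁶); the count is [z¹⁴].
(z + z² + z³ + z⁴ + z⁵ + z⁶) has coefficients 0,1,1,1,1,1,1 for degrees 0…6.
(1 + z³ + z⁶ + z⁹ + z¹²) has coefficients 1,0,0,1,0,0,1,0,0,1,0,0,1,0,0 for degrees 0…14.
Multiplying by (1 + z + z² + z³) gives running coefficients 1,1,1,2,1,1,2,1,1,2,1,1,2,1,1 for degrees 0…14.
Finally multiplying by (1 + z² + z⁴ + z⁶), the product of all factors after the first has coefficients 1,1,2,3,3,4,5,5,5,6,5,5,6,5,5 for degrees 0…14.
[z¹⁴] = 1·5 + 1·6 + 1·5 + 1·5 + 1·6 + 1·5 = 32.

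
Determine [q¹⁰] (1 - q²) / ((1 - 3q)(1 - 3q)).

590490

The denominator gives the recurrence a_n = 6a_(n−1) − 9a_(n−2) for n ≥ 3; the numerator fixes a_0 = 1, a_1 = 6, a_2 = 26.
Iterating: 1, 6, 26, 102, 378, 1350, 4698, 16038, 53946, 179334, 590490, so a_10 = 590490.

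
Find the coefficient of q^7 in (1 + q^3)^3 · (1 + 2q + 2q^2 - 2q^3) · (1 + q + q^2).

9

(1 + q^3)^3 has coefficients 1,0,0,3,0,0,3,0 for degrees 0…7.
(1 + 2q + 2q^2 - 2q^3) has coefficients 1,2,2,-2,0,0,0,0 for degrees 0…7.
Finally multiplying by (1 + q + q^2), the product of all factors after the first has coefficients 1,3,5,2,0,-2,0,0 for degrees 0…7.
[q^7] = 1·0 + 3·0 + 3·3 = 9.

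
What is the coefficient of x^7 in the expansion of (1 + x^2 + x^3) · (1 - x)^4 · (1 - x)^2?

(1 + x^2 + x^3) has coefficients 1,0,1,1 for degrees 0…3.
(1 - x)^4 has coefficients 1,-4,6,-4,1,0,0,0 for degrees 0…7.
Finally multiplying by (1 - x)^2, the product of all factors after the first has coefficients 1,-6,15,-20,15,-6,1,0 for degrees 0…7.
[x^7] = 1·0 + 1·(-6) + 1·15 = 9.

9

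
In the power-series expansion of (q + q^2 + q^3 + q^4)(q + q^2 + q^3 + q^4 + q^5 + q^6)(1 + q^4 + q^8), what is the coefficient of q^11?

(q + q^2 + q^3 + q^4) has coefficients 0,1,1,1,1 for degrees 0…4.
(q + q^2 + q^3 + q^4 + q^5 + q^6) has coefficients 0,1,1,1,1,1,1,0,0,0,0,0 for degrees 0…11.
Finally multiplying by (1 + q^4 + q^8), the product of all factors after the first has coefficients 0,1,1,1,1,2,2,1,1,2,2,1 for degrees 0…11.
[q^11] = 1·2 + 1·2 + 1·1 + 1·1 = 6.

6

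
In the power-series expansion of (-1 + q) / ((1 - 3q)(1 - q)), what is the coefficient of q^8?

Partial fractions give a closed form: a_n = (-1)·3^n.
At n = 8: a_8 = -6561.

-6561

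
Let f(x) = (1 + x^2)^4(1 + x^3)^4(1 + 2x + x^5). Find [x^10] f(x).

92

(1 + x^2)^4 has coefficients 1,0,4,0,6,0,4,0,1 for degrees 0…8.
(1 + x^3)^4 has coefficients 1,0,0,4,0,0,6,0,0,4,0 for degrees 0…10.
Finally multiplying by (1 + 2x + x^5), the product of all factors after the first has coefficients 1,2,0,4,8,1,6,12,4,4,8 for degrees 0…10.
[x^10] = 1·8 + 4·4 + 6·6 + 4·8 + 1·0 = 92.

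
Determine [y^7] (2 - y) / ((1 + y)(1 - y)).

-1

Partial fractions give a closed form: a_n = (3/2)·(-1)^n + (1/2)·1^n.
At n = 7: a_7 = -1.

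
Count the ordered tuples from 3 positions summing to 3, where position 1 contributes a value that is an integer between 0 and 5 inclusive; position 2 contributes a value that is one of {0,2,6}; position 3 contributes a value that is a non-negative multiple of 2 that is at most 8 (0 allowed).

The generating function for the choices is (1 + y + y² + y³ + y⁴ + y⁵)·(1 + y² + y⁶)·(1 + y² + y⁴ + y⁶ + y⁸); the count is [y³].
(1 + y + y² + y³ + y⁴ + y⁵) has coefficients 1,1,1,1 for degrees 0…3.
(1 + y² + y⁶) has coefficients 1,0,1,0 for degrees 0…3.
Finally multiplying by (1 + y² + y⁴ + y⁶ + y⁸), the product of all factors after the first has coefficients 1,0,2,0 for degrees 0…3.
[y³] = 1·0 + 1·2 + 1·0 + 1·1 = 3.

3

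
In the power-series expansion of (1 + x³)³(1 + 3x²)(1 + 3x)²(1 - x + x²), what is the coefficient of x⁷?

(1 + x³)³ has coefficients 1,0,0,3,0,0,3,0 for degrees 0…7.
(1 + 3x²) has coefficients 1,0,3,0,0,0,0,0 for degrees 0…7.
Multiplying by (1 + 3x)² gives running coefficients 1,6,12,18,27,0,0,0 for degrees 0…7.
Finally multiplying by (1 - x + x²), the product of all factors after the first has coefficients 1,5,7,12,21,-9,27,0 for degrees 0…7.
[x⁷] = 1·0 + 3·21 + 3·5 = 78.

78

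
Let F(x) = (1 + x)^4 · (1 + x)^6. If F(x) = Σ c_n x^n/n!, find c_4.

The EGF product rule gives c_4 = Σ_{k_1+k_2=4} C(4; k_1,k_2) · ∏ g_i(k_i), where (1+x)^4 gives the falling factorial (4)_k; (1+x)^6 gives the falling factorial (6)_k.
g_1(k) for k = 0…4: 1, 4, 12, 24, 24.
g_2(k) for k = 0…4: 1, 6, 30, 120, 360.
c_4 = Σ_k C(4,k)·g_1(k)·g_2(4−k) = 1·1·360 + 4·4·120 + 6·12·30 + 4·24·6 + 1·24·1 = 360 + 1920 + 2160 + 576 + 24 = 5040.

5040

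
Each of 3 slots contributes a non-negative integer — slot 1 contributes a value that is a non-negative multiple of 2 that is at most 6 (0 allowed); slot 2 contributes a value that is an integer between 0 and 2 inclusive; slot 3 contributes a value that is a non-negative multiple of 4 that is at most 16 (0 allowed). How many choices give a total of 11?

The generating function for the choices is (1 + q^2 + q^4 + q^6)·(1 + q + q^2)·(1 + q^4 + q^8 + q^12 + q^16); the count is [q^11].
(1 + q^2 + q^4 + q^6) has coefficients 1,0,1,0,1,0,1 for degrees 0…6.
(1 + q + q^2) has coefficients 1,1,1,0,0,0,0,0,0,0,0,0 for degrees 0…11.
Finally multiplying by (1 + q^4 + q^8 + q^12 + q^16), the product of all factors after the first has coefficients 1,1,1,0,1,1,1,0,1,1,1,0 for degrees 0…11.
[q^11] = 1·0 + 1·1 + 1·0 + 1·1 = 2.

2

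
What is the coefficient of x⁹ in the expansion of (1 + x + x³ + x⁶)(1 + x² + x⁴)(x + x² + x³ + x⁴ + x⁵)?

(1 + x + x³ + x⁶) has coefficients 1,1,0,1,0,0,1 for degrees 0…6.
(1 + x² + x⁴) has coefficients 1,0,1,0,1,0,0,0,0,0 for degrees 0…9.
Finally multiplying by (x + x² + x³ + x⁴ + x⁵), the product of all factors after the first has coefficients 0,1,1,2,2,3,2,2,1,1 for degrees 0…9.
[x⁹] = 1·1 + 1·1 + 1·2 + 1·2 = 6.

6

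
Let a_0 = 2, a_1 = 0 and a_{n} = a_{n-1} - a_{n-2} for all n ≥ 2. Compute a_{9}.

The ordinary generating function has denominator 1 - x + x^2.
Iterating the recurrence: a_0,…,a_{9} = 2, 0, -2, -2, 0, 2, 2, 0, -2, -2.

-2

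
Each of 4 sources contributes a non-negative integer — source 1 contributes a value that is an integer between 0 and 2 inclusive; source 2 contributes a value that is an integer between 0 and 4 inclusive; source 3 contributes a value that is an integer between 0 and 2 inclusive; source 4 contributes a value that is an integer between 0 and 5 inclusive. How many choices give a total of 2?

The generating function for the choices is (1 + y + y^2)·(1 + y + y^2 + y^3 + y^4)·(1 + y + y^2)·(1 + y + y^2 + y^3 + y^4 + y^5); the count is [y^2].
(1 + y + y^2) has coefficients 1,1,1 for degrees 0…2.
(1 + y + y^2 + y^3 + y^4) has coefficients 1,1,1 for degrees 0…2.
Multiplying by (1 + y + y^2) gives running coefficients 1,2,3 for degrees 0…2.
Finally multiplying by (1 + y + y^2 + y^3 + y^4 + y^5), the product of all factors after the first has coefficients 1,3,6 for degrees 0…2.
[y^2] = 1·6 + 1·3 + 1·1 = 10.

10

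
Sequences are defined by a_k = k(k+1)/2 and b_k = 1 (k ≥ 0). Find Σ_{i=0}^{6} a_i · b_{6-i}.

This is [x^6] in the product of the two ordinary generating functions.
Σ = 0·1 + 1·1 + 3·1 + 6·1 + 10·1 + 15·1 + 21·1 = 56.

56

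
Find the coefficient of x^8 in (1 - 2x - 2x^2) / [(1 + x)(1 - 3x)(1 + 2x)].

635

Partial fractions give a closed form: a_n = (-1/4)·(-1)^n + (1/20)·3^n + (6/5)·(-2)^n.
At n = 8: a_8 = 635.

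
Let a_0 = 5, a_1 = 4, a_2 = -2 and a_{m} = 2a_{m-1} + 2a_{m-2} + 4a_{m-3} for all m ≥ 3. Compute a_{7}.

The ordinary generating function has denominator 1 - 2x - 2x^2 - 4x^3.
Iterating the recurrence: a_0,…,a_{7} = 5, 4, -2, 24, 60, 160, 536, 1632.

1632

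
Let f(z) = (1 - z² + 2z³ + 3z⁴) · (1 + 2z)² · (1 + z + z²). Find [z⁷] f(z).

(1 - z² + 2z³ + 3z⁴) has coefficients 1,0,-1,2,3 for degrees 0…4.
(1 + 2z)² has coefficients 1,4,4,0,0,0,0,0 for degrees 0…7.
Finally multiplying by (1 + z + z²), the product of all factors after the first has coefficients 1,5,9,8,4,0,0,0 for degrees 0…7.
[z⁷] = 1·0 − 1·0 + 2·4 + 3·8 = 32.

32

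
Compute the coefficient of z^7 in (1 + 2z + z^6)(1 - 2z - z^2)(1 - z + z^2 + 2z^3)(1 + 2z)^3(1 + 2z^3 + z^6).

(1 + 2z + z^6) has coefficients 1,2,0,0,0,0,1 for degrees 0…6.
(1 - 2z - z^2) has coefficients 1,-2,-1,0,0,0,0,0 for degrees 0…7.
Multiplying by (1 - z + z^2 + 2z^3) gives running coefficients 1,-3,2,1,-5,-2,0,0 for degrees 0…7.
Multiplying by (1 + 2z)^3 gives running coefficients 1,3,-4,-15,1,-4,-64,-64 for degrees 0…7.
Finally multiplying by (1 + 2z^3 + z^6), the product of all factors after the first has coefficients 1,3,-4,-13,7,-12,-93,-59 for degrees 0…7.
[z^7] = 1·(-59) + 2·(-93) + 1·3 = -242.

-242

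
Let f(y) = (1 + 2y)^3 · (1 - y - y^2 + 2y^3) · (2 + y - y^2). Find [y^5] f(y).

(1 + 2y)^3 has coefficients 1,6,12,8 for degrees 0…3.
(1 - y - y^2 + 2y^3) has coefficients 1,-1,-1,2,0,0 for degrees 0…5.
Finally multiplying by (2 + y - y^2), the product of all factors after the first has coefficients 2,-1,-4,4,3,-2 for degrees 0…5.
[y^5] = 1·(-2) + 6·3 + 12·4 + 8·(-4) = 32.

32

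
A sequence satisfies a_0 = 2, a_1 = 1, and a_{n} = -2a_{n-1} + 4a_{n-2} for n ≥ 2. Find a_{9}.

-12800

The ordinary generating function has denominator 1 + 2y - 4y^2.
Iterating the recurrence: a_0,…,a_{9} = 2, 1, 6, -8, 40, -112, 384, -1216, 3968, -12800.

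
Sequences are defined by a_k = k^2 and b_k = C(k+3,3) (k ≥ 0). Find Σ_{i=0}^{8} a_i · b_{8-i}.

Write out a_i and b_{8-i} for i = 0,…,8 and sum the products.
Σ = 0·165 + 1·120 + 4·84 + 9·56 + 16·35 + 25·20 + 36·10 + 49·4 + 64·1 = 2640.

2640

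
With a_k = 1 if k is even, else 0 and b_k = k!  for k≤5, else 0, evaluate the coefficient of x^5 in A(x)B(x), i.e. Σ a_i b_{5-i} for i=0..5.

The convolution is the t^5 coefficient of A(t)B(t).
Σ = 1·120 + 0·24 + 1·6 + 0·2 + 1·1 + 0·1 = 127.

127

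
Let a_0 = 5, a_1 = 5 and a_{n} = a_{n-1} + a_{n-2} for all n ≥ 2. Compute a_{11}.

The ordinary generating function has denominator 1 - q - q^2.
Iterating the recurrence: a_0,…,a_{11} = 5, 5, 10, 15, 25, 40, 65, 105, 170, 275, 445, 720.

720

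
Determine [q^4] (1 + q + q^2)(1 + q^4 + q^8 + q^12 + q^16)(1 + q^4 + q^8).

(1 + q + q^2) has coefficients 1,1,1 for degrees 0…2.
(1 + q^4 + q^8 + q^12 + q^16) has coefficients 1,0,0,0,1 for degrees 0…4.
Finally multiplying by (1 + q^4 + q^8), the product of all factors after the first has coefficients 1,0,0,0,2 for degrees 0…4.
[q^4] = 1·2 + 1·0 + 1·0 = 2.

2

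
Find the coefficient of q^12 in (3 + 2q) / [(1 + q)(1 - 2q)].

10923

The denominator gives the recurrence a_n = a_(n−1) + 2a_(n−2) for n ≥ 2; the numerator fixes a_0 = 3, a_1 = 5.
Iterating: 3, 5, 11, 21, 43, 85, 171, 341, 683, 1365, 2731, 5461, 10923, so a_12 = 10923.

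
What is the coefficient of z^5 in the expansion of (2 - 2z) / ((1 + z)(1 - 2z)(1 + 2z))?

-84

Partial fractions give a closed form: a_n = (-4/3)·(-1)^n + (1/3)·2^n + (3)·(-2)^n.
At n = 5: a_5 = -84.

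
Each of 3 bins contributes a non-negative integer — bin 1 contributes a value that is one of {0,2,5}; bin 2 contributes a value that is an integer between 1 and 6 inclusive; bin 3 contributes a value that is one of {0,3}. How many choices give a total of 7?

4

The generating function for the choices is (1 + x² + x⁵)·(x + x² + x³ + x⁴ + x⁵ + x⁶)·(1 + x³); the count is [x⁷].
(1 + x² + x⁵) has coefficients 1,0,1,0,0,1 for degrees 0…5.
(x + x² + x³ + x⁴ + x⁵ + x⁶) has coefficients 0,1,1,1,1,1,1,0 for degrees 0…7.
Finally multiplying by (1 + x³), the product of all factors after the first has coefficients 0,1,1,1,2,2,2,1 for degrees 0…7.
[x⁷] = 1·1 + 1·2 + 1·1 = 4.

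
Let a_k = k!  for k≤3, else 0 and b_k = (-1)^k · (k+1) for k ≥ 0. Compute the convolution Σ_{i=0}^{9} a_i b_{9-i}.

This is [x^9] in the product of the two ordinary generating functions.
Σ = 1·(-10) + 1·9 + 2·(-8) + 6·7 + 0·(-6) + 0·5 + 0·(-4) + 0·3 + 0·(-2) + 0·1 = 25.

25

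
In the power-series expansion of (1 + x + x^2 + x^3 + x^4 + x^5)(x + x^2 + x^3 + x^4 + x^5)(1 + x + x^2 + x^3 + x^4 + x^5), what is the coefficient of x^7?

(1 + x + x^2 + x^3 + x^4 + x^5) has coefficients 1,1,1,1,1,1 for degrees 0…5.
(x + x^2 + x^3 + x^4 + x^5) has coefficients 0,1,1,1,1,1,0,0 for degrees 0…7.
Finally multiplying by (1 + x + x^2 + x^3 + x^4 + x^5), the product of all factors after the first has coefficients 0,1,2,3,4,5,5,4 for degrees 0…7.
[x^7] = 1·4 + 1·5 + 1·5 + 1·4 + 1·3 + 1·2 = 23.

23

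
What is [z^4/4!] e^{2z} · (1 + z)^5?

The EGF product rule gives c_4 = Σ_{k_1+k_2=4} C(4; k_1,k_2) · ∏ g_i(k_i), where e^{2z} gives (2)^k; (1+z)^5 gives the falling factorial (5)_k.
g_1(k) for k = 0…4: 1, 2, 4, 8, 16.
g_2(k) for k = 0…4: 1, 5, 20, 60, 120.
c_4 = Σ_k C(4,k)·g_1(k)·g_2(4−k) = 1·1·120 + 4·2·60 + 6·4·20 + 4·8·5 + 1·16·1 = 120 + 480 + 480 + 160 + 16 = 1256.

1256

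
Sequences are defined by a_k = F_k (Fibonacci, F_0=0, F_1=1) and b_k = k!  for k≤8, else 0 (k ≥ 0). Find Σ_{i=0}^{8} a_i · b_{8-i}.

6152

The convolution is the t^8 coefficient of A(t)B(t).
Σ = 0·40320 + 1·5040 + 1·720 + 2·120 + 3·24 + 5·6 + 8·2 + 13·1 + 21·1 = 6152.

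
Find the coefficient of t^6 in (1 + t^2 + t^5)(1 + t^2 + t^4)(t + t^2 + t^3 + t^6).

4

(1 + t^2 + t^5) has coefficients 1,0,1,0,0,1 for degrees 0…5.
(1 + t^2 + t^4) has coefficients 1,0,1,0,1,0,0 for degrees 0…6.
Finally multiplying by (t + t^2 + t^3 + t^6), the product of all factors after the first has coefficients 0,1,1,2,1,2,2 for degrees 0…6.
[t^6] = 1·2 + 1·1 + 1·1 = 4.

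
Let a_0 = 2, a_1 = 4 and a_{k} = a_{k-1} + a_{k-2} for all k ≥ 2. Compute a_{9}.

178

The ordinary generating function has denominator 1 - q - q^2.
Iterating the recurrence: a_0,…,a_{9} = 2, 4, 6, 10, 16, 26, 42, 68, 110, 178.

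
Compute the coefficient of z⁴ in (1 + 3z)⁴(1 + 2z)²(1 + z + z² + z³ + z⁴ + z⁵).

1224

(1 + 3z)⁴ has coefficients 1,12,54,108,81 for degrees 0…4.
(1 + 2z)² has coefficients 1,4,4,0,0 for degrees 0…4.
Finally multiplying by (1 + z + z² + z³ + z⁴ + z⁵), the product of all factors after the first has coefficients 1,5,9,9,9 for degrees 0…4.
[z⁴] = 1·9 + 12·9 + 54·9 + 108·5 + 81·1 = 1224.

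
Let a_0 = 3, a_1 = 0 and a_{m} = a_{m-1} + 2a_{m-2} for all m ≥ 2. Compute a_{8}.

258

The ordinary generating function has denominator 1 - q - 2q^2.
Iterating the recurrence: a_0,…,a_{8} = 3, 0, 6, 6, 18, 30, 66, 126, 258.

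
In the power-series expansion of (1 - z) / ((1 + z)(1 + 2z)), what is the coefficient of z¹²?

12286

Partial fractions give a closed form: a_n = (-2)·(-1)^n + (3)·(-2)^n.
At n = 12: a_12 = 12286.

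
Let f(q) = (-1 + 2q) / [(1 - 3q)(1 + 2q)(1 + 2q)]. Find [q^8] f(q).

-2651

The denominator gives the recurrence a_n = −a_(n−1) + 8a_(n−2) + 12a_(n−3) for n ≥ 3; the numerator fixes a_0 = -1, a_1 = 3, a_2 = -11.
Iterating: -1, 3, -11, 23, -75, 127, -451, 567, -2651, so a_8 = -2651.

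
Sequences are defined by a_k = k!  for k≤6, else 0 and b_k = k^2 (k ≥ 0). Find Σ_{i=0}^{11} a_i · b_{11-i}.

24263

This is [x^11] in the product of the two ordinary generating functions.
Σ = 1·121 + 1·100 + 2·81 + 6·64 + 24·49 + 120·36 + 720·25 + 0·16 + 0·9 + 0·4 + 0·1 + 0·0 = 24263.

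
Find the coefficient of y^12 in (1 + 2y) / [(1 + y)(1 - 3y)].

The denominator gives the recurrence a_n = 2a_(n−1) + 3a_(n−2) for n ≥ 3; the numerator fixes a_0 = 1, a_1 = 4, a_2 = 11.
Iterating: 1, 4, 11, 34, 101, 304, 911, 2734, 8201, 24604, 73811, 221434, 664301, so a_12 = 664301.

664301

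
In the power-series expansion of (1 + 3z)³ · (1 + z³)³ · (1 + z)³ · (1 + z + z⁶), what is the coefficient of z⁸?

(1 + 3z)³ has coefficients 1,9,27,27 for degrees 0…3.
(1 + z³)³ has coefficients 1,0,0,3,0,0,3,0,0 for degrees 0…8.
Multiplying by (1 + z)³ gives running coefficients 1,3,3,4,9,9,6,9,9 for degrees 0…8.
Finally multiplying by (1 + z + z⁶), the product of all factors after the first has coefficients 1,4,6,7,13,18,16,18,21 for degrees 0…8.
[z⁸] = 1·21 + 9·18 + 27·16 + 27·18 = 1101.

1101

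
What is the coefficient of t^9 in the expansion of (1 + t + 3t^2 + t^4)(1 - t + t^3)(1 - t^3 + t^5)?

2

(1 + t + 3t^2 + t^4) has coefficients 1,1,3,0,1 for degrees 0…4.
(1 - t + t^3) has coefficients 1,-1,0,1,0,0,0,0,0,0 for degrees 0…9.
Finally multiplying by (1 - t^3 + t^5), the product of all factors after the first has coefficients 1,-1,0,0,1,1,-2,0,1,0 for degrees 0…9.
[t^9] = 1·0 + 1·1 + 3·0 + 1·1 = 2.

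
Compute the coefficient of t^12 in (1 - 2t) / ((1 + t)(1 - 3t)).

132861

Partial fractions give a closed form: a_n = (3/4)·(-1)^n + (1/4)·3^n.
At n = 12: a_12 = 132861.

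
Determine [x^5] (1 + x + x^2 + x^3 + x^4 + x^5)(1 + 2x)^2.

(1 + x + x^2 + x^3 + x^4 + x^5) has coefficients 1,1,1,1,1,1 for degrees 0…5.
(1 + 2x)^2 has coefficients 1,4,4,0,0,0 for degrees 0…5.
[x^5] = 1·0 + 1·0 + 1·0 + 1·4 + 1·4 + 1·1 = 9.

9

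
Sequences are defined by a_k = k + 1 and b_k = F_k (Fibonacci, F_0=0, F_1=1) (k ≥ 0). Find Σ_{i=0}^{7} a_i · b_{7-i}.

The convolution is the x^7 coefficient of A(x)B(x).
Σ = 1·13 + 2·8 + 3·5 + 4·3 + 5·2 + 6·1 + 7·1 + 8·0 = 79.

79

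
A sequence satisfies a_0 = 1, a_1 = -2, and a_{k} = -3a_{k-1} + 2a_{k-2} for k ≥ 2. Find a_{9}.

The ordinary generating function has denominator 1 + 3y - 2y^2.
Iterating the recurrence: a_0,…,a_{9} = 1, -2, 8, -28, 100, -356, 1268, -4516, 16084, -57284.

-57284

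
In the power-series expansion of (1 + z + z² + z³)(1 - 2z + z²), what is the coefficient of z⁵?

1

(1 + z + z² + z³) has coefficients 1,1,1,1 for degrees 0…3.
(1 - 2z + z²) has coefficients 1,-2,1,0,0,0 for degrees 0…5.
[z⁵] = 1·0 + 1·0 + 1·0 + 1·1 = 1.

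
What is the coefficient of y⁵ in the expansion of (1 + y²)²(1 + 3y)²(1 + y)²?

56

(1 + y²)² has coefficients 1,0,2,0,1 for degrees 0…4.
(1 + 3y)² has coefficients 1,6,9,0,0,0 for degrees 0…5.
Finally multiplying by (1 + y)², the product of all factors after the first has coefficients 1,8,22,24,9,0 for degrees 0…5.
[y⁵] = 1·0 + 2·24 + 1·8 = 56.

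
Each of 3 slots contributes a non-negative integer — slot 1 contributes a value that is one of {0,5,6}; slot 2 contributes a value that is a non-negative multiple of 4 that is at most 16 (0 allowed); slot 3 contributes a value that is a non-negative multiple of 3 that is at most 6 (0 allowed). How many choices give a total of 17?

2

The generating function for the choices is (1 + y⁵ + y⁶)·(1 + y⁴ + y⁸ + y¹² + y¹⁶)·(1 + y³ + y⁶); the count is [y¹⁷].
(1 + y⁵ + y⁶) has coefficients 1,0,0,0,0,1,1 for degrees 0…6.
(1 + y⁴ + y⁸ + y¹² + y¹⁶) has coefficients 1,0,0,0,1,0,0,0,1,0,0,0,1,0,0,0,1,0 for degrees 0…17.
Finally multiplying by (1 + y³ + y⁶), the product of all factors after the first has coefficients 1,0,0,1,1,0,1,1,1,0,1,1,1,0,1,1,1,0 for degrees 0…17.
[y¹⁷] = 1·0 + 1·1 + 1·1 = 2.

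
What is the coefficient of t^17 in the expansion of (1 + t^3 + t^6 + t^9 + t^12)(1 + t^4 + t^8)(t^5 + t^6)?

2

(1 + t^3 + t^6 + t^9 + t^12) has coefficients 1,0,0,1,0,0,1,0,0,1,0,0,1 for degrees 0…12.
(1 + t^4 + t^8) has coefficients 1,0,0,0,1,0,0,0,1,0,0,0,0,0,0,0,0,0 for degrees 0…17.
Finally multiplying by (t^5 + t^6), the product of all factors after the first has coefficients 0,0,0,0,0,1,1,0,0,1,1,0,0,1,1,0,0,0 for degrees 0…17.
[t^17] = 1·0 + 1·1 + 1·0 + 1·0 + 1·1 = 2.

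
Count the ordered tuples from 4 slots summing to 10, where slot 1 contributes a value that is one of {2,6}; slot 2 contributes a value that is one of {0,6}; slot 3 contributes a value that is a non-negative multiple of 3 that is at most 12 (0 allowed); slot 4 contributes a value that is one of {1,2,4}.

4

The generating function for the choices is (t^2 + t^6)·(1 + t^6)·(1 + t^3 + t^6 + t^9 + t^12)·(t + t^2 + t^4); the count is [t^10].
(t^2 + t^6) has coefficients 0,0,1,0,0,0,1 for degrees 0…6.
(1 + t^6) has coefficients 1,0,0,0,0,0,1,0,0,0,0 for degrees 0…10.
Multiplying by (1 + t^3 + t^6 + t^9 + t^12) gives running coefficients 1,0,0,1,0,0,2,0,0,2,0 for degrees 0…10.
Finally multiplying by (t + t^2 + t^4), the product of all factors after the first has coefficients 0,1,1,0,2,1,0,3,2,0,4 for degrees 0…10.
[t^10] = 1·2 + 1·2 = 4.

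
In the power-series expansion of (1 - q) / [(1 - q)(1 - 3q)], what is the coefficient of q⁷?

2187

The denominator gives the recurrence a_n = 4a_(n−1) − 3a_(n−2) for n ≥ 2; the numerator fixes a_0 = 1, a_1 = 3.
Iterating: 1, 3, 9, 27, 81, 243, 729, 2187, so a_7 = 2187.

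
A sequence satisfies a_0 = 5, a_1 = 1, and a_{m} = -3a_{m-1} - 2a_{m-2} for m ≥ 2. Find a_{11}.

The ordinary generating function has denominator 1 + 3y + 2y^2.
Iterating the recurrence: a_0,…,a_{11} = 5, 1, -13, 37, -85, 181, -373, 757, -1525, 3061, -6133, 12277.

12277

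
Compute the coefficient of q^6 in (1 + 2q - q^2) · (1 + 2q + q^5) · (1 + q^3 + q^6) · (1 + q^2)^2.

(1 + 2q - q^2) has coefficients 1,2,-1 for degrees 0…2.
(1 + 2q + q^5) has coefficients 1,2,0,0,0,1,0 for degrees 0…6.
Multiplying by (1 + q^3 + q^6) gives running coefficients 1,2,0,1,2,1,1 for degrees 0…6.
Finally multiplying by (1 + q^2)^2, the product of all factors after the first has coefficients 1,2,2,5,3,5,5 for degrees 0…6.
[q^6] = 1·5 + 2·5 − 1·3 = 12.

12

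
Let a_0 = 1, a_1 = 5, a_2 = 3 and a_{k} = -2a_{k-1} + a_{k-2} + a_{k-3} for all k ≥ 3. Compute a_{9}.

The ordinary generating function has denominator 1 + 2z - z^2 - z^3.
Iterating the recurrence: a_0,…,a_{9} = 1, 5, 3, 0, 8, -13, 34, -73, 167, -373.

-373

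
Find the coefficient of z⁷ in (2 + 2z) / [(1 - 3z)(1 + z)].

4374

The denominator gives the recurrence a_n = 2a_(n−1) + 3a_(n−2) for n ≥ 2; the numerator fixes a_0 = 2, a_1 = 6.
Iterating: 2, 6, 18, 54, 162, 486, 1458, 4374, so a_7 = 4374.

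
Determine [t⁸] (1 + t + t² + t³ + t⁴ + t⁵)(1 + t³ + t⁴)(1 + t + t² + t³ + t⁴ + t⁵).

14

(1 + t + t² + t³ + t⁴ + t⁵) has coefficients 1,1,1,1,1,1 for degrees 0…5.
(1 + t³ + t⁴) has coefficients 1,0,0,1,1,0,0,0,0 for degrees 0…8.
Finally multiplying by (1 + t + t² + t³ + t⁴ + t⁵), the product of all factors after the first has coefficients 1,1,1,2,3,3,2,2,2 for degrees 0…8.
[t⁸] = 1·2 + 1·2 + 1·2 + 1·3 + 1·3 + 1·2 = 14.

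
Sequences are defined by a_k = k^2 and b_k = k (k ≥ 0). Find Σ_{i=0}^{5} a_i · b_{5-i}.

This is [x^5] in the product of the two ordinary generating functions.
Σ = 0·5 + 1·4 + 4·3 + 9·2 + 16·1 + 25·0 = 50.

50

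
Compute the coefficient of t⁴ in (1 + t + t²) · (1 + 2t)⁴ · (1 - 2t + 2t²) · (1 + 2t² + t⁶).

44

(1 + t + t²) has coefficients 1,1,1 for degrees 0…2.
(1 + 2t)⁴ has coefficients 1,8,24,32,16 for degrees 0…4.
Multiplying by (1 - 2t + 2t²) gives running coefficients 1,6,10,0,0 for degrees 0…4.
Finally multiplying by (1 + 2t² + t⁶), the product of all factors after the first has coefficients 1,6,12,12,20 for degrees 0…4.
[t⁴] = 1·20 + 1·12 + 1·12 = 44.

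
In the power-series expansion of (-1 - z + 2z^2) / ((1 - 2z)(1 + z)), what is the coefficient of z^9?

-342

The denominator gives the recurrence a_n = a_(n−1) + 2a_(n−2) for n ≥ 3; the numerator fixes a_0 = -1, a_1 = -2, a_2 = -2.
Iterating: -1, -2, -2, -6, -10, -22, -42, -86, -170, -342, so a_9 = -342.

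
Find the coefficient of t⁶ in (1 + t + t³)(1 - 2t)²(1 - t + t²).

(1 + t + t³) has coefficients 1,1,0,1 for degrees 0…3.
(1 - 2t)² has coefficients 1,-4,4,0,0,0,0 for degrees 0…6.
Finally multiplying by (1 - t + t²), the product of all factors after the first has coefficients 1,-5,9,-8,4,0,0 for degrees 0…6.
[t⁶] = 1·0 + 1·0 + 1·(-8) = -8.

-8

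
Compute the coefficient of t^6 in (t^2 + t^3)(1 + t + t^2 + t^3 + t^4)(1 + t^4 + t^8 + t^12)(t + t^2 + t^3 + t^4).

(t^2 + t^3) has coefficients 0,0,1,1 for degrees 0…3.
(1 + t + t^2 + t^3 + t^4) has coefficients 1,1,1,1,1,0,0 for degrees 0…6.
Multiplying by (1 + t^4 + t^8 + t^12) gives running coefficients 1,1,1,1,2,1,1 for degrees 0…6.
Finally multiplying by (t + t^2 + t^3 + t^4), the product of all factors after the first has coefficients 0,1,2,3,4,5,5 for degrees 0…6.
[t^6] = 1·4 + 1·3 = 7.

7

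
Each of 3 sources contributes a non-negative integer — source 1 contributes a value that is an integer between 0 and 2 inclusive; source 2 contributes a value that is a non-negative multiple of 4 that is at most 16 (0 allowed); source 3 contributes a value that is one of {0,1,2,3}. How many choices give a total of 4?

3

The generating function for the choices is (1 + z + z^2)·(1 + z^4 + z^8 + z^12 + z^16)·(1 + z + z^2 + z^3); the count is [z^4].
(1 + z + z^2) has coefficients 1,1,1 for degrees 0…2.
(1 + z^4 + z^8 + z^12 + z^16) has coefficients 1,0,0,0,1 for degrees 0…4.
Finally multiplying by (1 + z + z^2 + z^3), the product of all factors after the first has coefficients 1,1,1,1,1 for degrees 0…4.
[z^4] = 1·1 + 1·1 + 1·1 = 3.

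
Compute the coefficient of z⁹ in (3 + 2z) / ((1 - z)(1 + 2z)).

The denominator gives the recurrence a_n = −a_(n−1) + 2a_(n−2) for n ≥ 2; the numerator fixes a_0 = 3, a_1 = -1.
Iterating: 3, -1, 7, -9, 23, -41, 87, -169, 343, -681, so a_9 = -681.

-681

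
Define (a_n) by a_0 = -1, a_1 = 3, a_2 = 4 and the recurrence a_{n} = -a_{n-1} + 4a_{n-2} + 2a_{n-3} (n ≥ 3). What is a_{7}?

36

The ordinary generating function has denominator 1 + x - 4x^2 - 2x^3.
Iterating the recurrence: a_0,…,a_{7} = -1, 3, 4, 6, 16, 16, 60, 36.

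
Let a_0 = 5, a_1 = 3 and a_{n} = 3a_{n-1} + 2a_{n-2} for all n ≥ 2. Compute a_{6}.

2875

The ordinary generating function has denominator 1 - 3q - 2q^2.
Iterating the recurrence: a_0,…,a_{6} = 5, 3, 19, 63, 227, 807, 2875.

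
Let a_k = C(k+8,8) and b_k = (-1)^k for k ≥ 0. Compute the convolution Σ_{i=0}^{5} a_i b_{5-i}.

The convolution is the t^5 coefficient of A(t)B(t).
Σ = 1·(-1) + 9·1 + 45·(-1) + 165·1 + 495·(-1) + 1287·1 = 920.

920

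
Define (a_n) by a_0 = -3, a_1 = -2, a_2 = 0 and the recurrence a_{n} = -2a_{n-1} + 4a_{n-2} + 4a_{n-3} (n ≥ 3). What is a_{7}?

-1120

The ordinary generating function has denominator 1 + 2q - 4q^2 - 4q^3.
Iterating the recurrence: a_0,…,a_{7} = -3, -2, 0, -20, 32, -144, 336, -1120.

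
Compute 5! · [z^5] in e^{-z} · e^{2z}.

The EGF product rule gives c_5 = Σ_{k_1+k_2=5} C(5; k_1,k_2) · ∏ g_i(k_i), where e^{-z} gives (-1)^k; e^{2z} gives (2)^k.
g_1(k) for k = 0…5: 1, -1, 1, -1, 1, -1.
g_2(k) for k = 0…5: 1, 2, 4, 8, 16, 32.
c_5 = Σ_k C(5,k)·g_1(k)·g_2(5−k) = 1·1·32 + 5·(-1)·16 + 10·1·8 + 10·(-1)·4 + 5·1·2 + 1·(-1)·1 = 32 − 80 + 80 − 40 + 10 − 1 = 1.

1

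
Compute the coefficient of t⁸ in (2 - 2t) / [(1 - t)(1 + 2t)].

512

Partial fractions give a closed form: a_n = (2)·(-2)^n.
At n = 8: a_8 = 512.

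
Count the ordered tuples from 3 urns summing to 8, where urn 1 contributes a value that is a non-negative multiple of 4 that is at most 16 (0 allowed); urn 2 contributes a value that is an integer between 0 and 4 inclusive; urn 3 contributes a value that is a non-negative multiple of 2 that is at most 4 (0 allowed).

5

The generating function for the choices is (1 + y⁴ + y⁸ + y¹² + y¹⁶)·(1 + y + y² + y³ + y⁴)·(1 + y² + y⁴); the count is [y⁸].
(1 + y⁴ + y⁸ + y¹² + y¹⁶) has coefficients 1,0,0,0,1,0,0,0,1 for degrees 0…8.
(1 + y + y² + y³ + y⁴) has coefficients 1,1,1,1,1,0,0,0,0 for degrees 0…8.
Finally multiplying by (1 + y² + y⁴), the product of all factors after the first has coefficients 1,1,2,2,3,2,2,1,1 for degrees 0…8.
[y⁸] = 1·1 + 1·3 + 1·1 = 5.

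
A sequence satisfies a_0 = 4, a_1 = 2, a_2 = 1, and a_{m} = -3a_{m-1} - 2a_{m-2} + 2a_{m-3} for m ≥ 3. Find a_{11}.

The ordinary generating function has denominator 1 + 3t + 2t^2 - 2t^3.
Iterating the recurrence: a_0,…,a_{11} = 4, 2, 1, 1, -1, 3, -5, 7, -5, -9, 51, -145.

-145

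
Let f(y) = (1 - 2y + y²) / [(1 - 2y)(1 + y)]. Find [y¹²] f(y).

684

The denominator gives the recurrence a_n = a_(n−1) + 2a_(n−2) for n ≥ 3; the numerator fixes a_0 = 1, a_1 = -1, a_2 = 2.
Iterating: 1, -1, 2, 0, 4, 4, 12, 20, 44, 84, 172, 340, 684, so a_12 = 684.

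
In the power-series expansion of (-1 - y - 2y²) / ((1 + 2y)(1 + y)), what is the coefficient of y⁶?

-126

The denominator gives the recurrence a_n = −3a_(n−1) − 2a_(n−2) for n ≥ 3; the numerator fixes a_0 = -1, a_1 = 2, a_2 = -6.
Iterating: -1, 2, -6, 14, -30, 62, -126, so a_6 = -126.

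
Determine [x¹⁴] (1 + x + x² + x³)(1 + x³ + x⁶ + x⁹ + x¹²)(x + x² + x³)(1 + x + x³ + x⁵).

(1 + x + x² + x³) has coefficients 1,1,1,1 for degrees 0…3.
(1 + x³ + x⁶ + x⁹ + x¹²) has coefficients 1,0,0,1,0,0,1,0,0,1,0,0,1,0,0 for degrees 0…14.
Multiplying by (x + x² + x³) gives running coefficients 0,1,1,1,1,1,1,1,1,1,1,1,1,1,1 for degrees 0…14.
Finally multiplying by (1 + x + x³ + x⁵), the product of all factors after the first has coefficients 0,1,2,2,3,3,4,4,4,4,4,4,4,4,4 for degrees 0…14.
[x¹⁴] = 1·4 + 1·4 + 1·4 + 1·4 = 16.

16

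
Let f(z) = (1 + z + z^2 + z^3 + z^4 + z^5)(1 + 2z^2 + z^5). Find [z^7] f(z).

(1 + z + z^2 + z^3 + z^4 + z^5) has coefficients 1,1,1,1,1,1 for degrees 0…5.
(1 + 2z^2 + z^5) has coefficients 1,0,2,0,0,1,0,0 for degrees 0…7.
[z^7] = 1·0 + 1·0 + 1·1 + 1·0 + 1·0 + 1·2 = 3.

3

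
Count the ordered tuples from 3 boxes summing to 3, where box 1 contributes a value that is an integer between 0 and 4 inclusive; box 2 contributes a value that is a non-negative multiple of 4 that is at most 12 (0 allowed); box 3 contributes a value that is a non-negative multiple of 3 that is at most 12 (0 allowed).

The generating function for the choices is (1 + y + y^2 + y^3 + y^4)·(1 + y^4 + y^8 + y^12)·(1 + y^3 + y^6 + y^9 + y^12); the count is [y^3].
(1 + y + y^2 + y^3 + y^4) has coefficients 1,1,1,1 for degrees 0…3.
(1 + y^4 + y^8 + y^12) has coefficients 1,0,0,0 for degrees 0…3.
Finally multiplying by (1 + y^3 + y^6 + y^9 + y^12), the product of all factors after the first has coefficients 1,0,0,1 for degrees 0…3.
[y^3] = 1·1 + 1·0 + 1·0 + 1·1 = 2.

2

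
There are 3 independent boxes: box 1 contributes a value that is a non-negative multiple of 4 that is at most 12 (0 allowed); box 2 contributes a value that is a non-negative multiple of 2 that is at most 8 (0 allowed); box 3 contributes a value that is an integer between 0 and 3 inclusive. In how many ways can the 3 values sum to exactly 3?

2

The generating function for the choices is (1 + y⁴ + y⁸ + y¹²)·(1 + y² + y⁴ + y⁶ + y⁸)·(1 + y + y² + y³); the count is [y³].
(1 + y⁴ + y⁸ + y¹²) has coefficients 1,0,0,0 for degrees 0…3.
(1 + y² + y⁴ + y⁶ + y⁸) has coefficients 1,0,1,0 for degrees 0…3.
Finally multiplying by (1 + y + y² + y³), the product of all factors after the first has coefficients 1,1,2,2 for degrees 0…3.
[y³] = 1·2 = 2.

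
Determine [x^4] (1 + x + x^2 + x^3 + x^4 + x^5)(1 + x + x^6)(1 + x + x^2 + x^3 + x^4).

(1 + x + x^2 + x^3 + x^4 + x^5) has coefficients 1,1,1,1,1 for degrees 0…4.
(1 + x + x^6) has coefficients 1,1,0,0,0 for degrees 0…4.
Finally multiplying by (1 + x + x^2 + x^3 + x^4), the product of all factors after the first has coefficients 1,2,2,2,2 for degrees 0…4.
[x^4] = 1·2 + 1·2 + 1·2 + 1·2 + 1·1 = 9.

9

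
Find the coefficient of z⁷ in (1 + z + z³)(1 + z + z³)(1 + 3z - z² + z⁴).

5

(1 + z + z³) has coefficients 1,1,0,1 for degrees 0…3.
(1 + z + z³) has coefficients 1,1,0,1,0,0,0,0 for degrees 0…7.
Finally multiplying by (1 + 3z - z² + z⁴), the product of all factors after the first has coefficients 1,4,2,0,4,0,0,1 for degrees 0…7.
[z⁷] = 1·1 + 1·0 + 1·4 = 5.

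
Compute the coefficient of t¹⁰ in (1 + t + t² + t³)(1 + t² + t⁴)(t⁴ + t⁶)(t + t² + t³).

11

(1 + t + t² + t³) has coefficients 1,1,1,1 for degrees 0…3.
(1 + t² + t⁴) has coefficients 1,0,1,0,1,0,0,0,0,0,0 for degrees 0…10.
Multiplying by (t⁴ + t⁶) gives running coefficients 0,0,0,0,1,0,2,0,2,0,1 for degrees 0…10.
Finally multiplying by (t + t² + t³), the product of all factors after the first has coefficients 0,0,0,0,0,1,1,3,2,4,2 for degrees 0…10.
[t¹⁰] = 1·2 + 1·4 + 1·2 + 1·3 = 11.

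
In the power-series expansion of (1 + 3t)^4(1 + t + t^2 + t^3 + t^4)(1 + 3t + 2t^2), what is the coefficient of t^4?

915

(1 + 3t)^4 has coefficients 1,12,54,108,81 for degrees 0…4.
(1 + t + t^2 + t^3 + t^4) has coefficients 1,1,1,1,1 for degrees 0…4.
Finally multiplying by (1 + 3t + 2t^2), the product of all factors after the first has coefficients 1,4,6,6,6 for degrees 0…4.
[t^4] = 1·6 + 12·6 + 54·6 + 108·4 + 81·1 = 915.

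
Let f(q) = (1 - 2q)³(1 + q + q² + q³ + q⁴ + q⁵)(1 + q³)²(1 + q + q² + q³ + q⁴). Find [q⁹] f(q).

-1

(1 - 2q)³ has coefficients 1,-6,12,-8 for degrees 0…3.
(1 + q + q² + q³ + q⁴ + q⁵) has coefficients 1,1,1,1,1,1,0,0,0,0 for degrees 0…9.
Multiplying by (1 + q³)² gives running coefficients 1,1,1,3,3,3,3,3,3,1 for degrees 0…9.
Finally multiplying by (1 + q + q² + q³ + q⁴), the product of all factors after the first has coefficients 1,2,3,6,9,11,13,15,15,13 for degrees 0…9.
[q⁹] = 1·13 − 6·15 + 12·15 − 8·13 = -1.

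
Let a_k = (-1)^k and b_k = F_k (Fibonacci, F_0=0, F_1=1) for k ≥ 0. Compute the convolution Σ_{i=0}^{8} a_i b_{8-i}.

This is [x^8] in the product of the two ordinary generating functions.
Σ = 1·21 − 1·13 + 1·8 − 1·5 + 1·3 − 1·2 + 1·1 − 1·1 + 1·0 = 12.

12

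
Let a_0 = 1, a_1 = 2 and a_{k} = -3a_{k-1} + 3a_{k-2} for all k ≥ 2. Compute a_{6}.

The ordinary generating function has denominator 1 + 3z - 3z^2.
Iterating the recurrence: a_0,…,a_{6} = 1, 2, -3, 15, -54, 207, -783.

-783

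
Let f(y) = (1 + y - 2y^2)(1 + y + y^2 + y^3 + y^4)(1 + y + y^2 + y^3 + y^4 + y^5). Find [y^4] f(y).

(1 + y - 2y^2) has coefficients 1,1,-2 for degrees 0…2.
(1 + y + y^2 + y^3 + y^4) has coefficients 1,1,1,1,1 for degrees 0…4.
Finally multiplying by (1 + y + y^2 + y^3 + y^4 + y^5), the product of all factors after the first has coefficients 1,2,3,4,5 for degrees 0…4.
[y^4] = 1·5 + 1·4 − 2·3 = 3.

3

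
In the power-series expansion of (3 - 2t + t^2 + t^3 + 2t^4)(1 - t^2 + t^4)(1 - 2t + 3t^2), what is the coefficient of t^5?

-2

(3 - 2t + t^2 + t^3 + 2t^4) has coefficients 3,-2,1,1,2 for degrees 0…4.
(1 - t^2 + t^4) has coefficients 1,0,-1,0,1,0 for degrees 0…5.
Finally multiplying by (1 - 2t + 3t^2), the product of all factors after the first has coefficients 1,-2,2,2,-2,-2 for degrees 0…5.
[t^5] = 3·(-2) − 2·(-2) + 1·2 + 1·2 + 2·(-2) = -2.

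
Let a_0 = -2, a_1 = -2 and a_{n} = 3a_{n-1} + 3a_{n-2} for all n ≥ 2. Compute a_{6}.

The ordinary generating function has denominator 1 - 3t - 3t^2.
Iterating the recurrence: a_0,…,a_{6} = -2, -2, -12, -42, -162, -612, -2322.

-2322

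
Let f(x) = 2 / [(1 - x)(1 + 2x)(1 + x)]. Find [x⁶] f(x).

Partial fractions give a closed form: a_n = (1/3)·1^n + (8/3)·(-2)^n + (-1)·(-1)^n.
At n = 6: a_6 = 170.

170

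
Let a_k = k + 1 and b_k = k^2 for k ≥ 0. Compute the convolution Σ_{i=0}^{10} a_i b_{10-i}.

1210

The convolution is the t^10 coefficient of A(t)B(t).
Σ = 1·100 + 2·81 + 3·64 + 4·49 + 5·36 + 6·25 + 7·16 + 8·9 + 9·4 + 10·1 + 11·0 = 1210.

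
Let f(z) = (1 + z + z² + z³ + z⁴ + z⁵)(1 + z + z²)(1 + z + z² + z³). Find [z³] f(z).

(1 + z + z² + z³ + z⁴ + z⁵) has coefficients 1,1,1,1 for degrees 0…3.
(1 + z + z²) has coefficients 1,1,1,0 for degrees 0…3.
Finally multiplying by (1 + z + z² + z³), the product of all factors after the first has coefficients 1,2,3,3 for degrees 0…3.
[z³] = 1·3 + 1·3 + 1·2 + 1·1 = 9.

9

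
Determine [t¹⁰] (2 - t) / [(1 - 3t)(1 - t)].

Partial fractions give a closed form: a_n = (5/2)·3^n + (-1/2)·1^n.
At n = 10: a_10 = 147622.

147622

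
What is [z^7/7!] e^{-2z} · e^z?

The EGF product rule gives c_7 = Σ_{k_1+k_2=7} C(7; k_1,k_2) · ∏ g_i(k_i), where e^{-2z} gives (-2)^k; e^z gives (1)^k.
g_1(k) for k = 0…7: 1, -2, 4, -8, 16, -32, 64, -128.
g_2(k) for k = 0…7: 1, 1, 1, 1, 1, 1, 1, 1.
c_7 = Σ_k C(7,k)·g_1(k)·g_2(7−k) = 1·1·1 + 7·(-2)·1 + 21·4·1 + 35·(-8)·1 + 35·16·1 + 21·(-32)·1 + 7·64·1 + 1·(-128)·1 = 1 − 14 + 84 − 280 + 560 − 672 + 448 − 128 = -1.

-1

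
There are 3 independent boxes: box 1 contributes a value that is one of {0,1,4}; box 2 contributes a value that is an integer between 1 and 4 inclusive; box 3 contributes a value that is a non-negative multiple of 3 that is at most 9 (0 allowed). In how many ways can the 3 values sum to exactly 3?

2

The generating function for the choices is (1 + t + t⁴)·(t + t² + t³ + t⁴)·(1 + t³ + t⁶ + t⁹); the count is [t³].
(1 + t + t⁴) has coefficients 1,1,0,0 for degrees 0…3.
(t + t² + t³ + t⁴) has coefficients 0,1,1,1 for degrees 0…3.
Finally multiplying by (1 + t³ + t⁶ + t⁹), the product of all factors after the first has coefficients 0,1,1,1 for degrees 0…3.
[t³] = 1·1 + 1·1 = 2.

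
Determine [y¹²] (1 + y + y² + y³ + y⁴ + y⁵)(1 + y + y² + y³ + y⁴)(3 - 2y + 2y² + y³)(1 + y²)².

(1 + y + y² + y³ + y⁴ + y⁵) has coefficients 1,1,1,1,1,1 for degrees 0…5.
(1 + y + y² + y³ + y⁴) has coefficients 1,1,1,1,1,0,0,0,0,0,0,0,0 for degrees 0…12.
Multiplying by (3 - 2y + 2y² + y³) gives running coefficients 3,1,3,4,4,1,3,1,0,0,0,0,0 for degrees 0…12.
Finally multiplying by (1 + y²)², the product of all factors after the first has coefficients 3,1,9,6,13,10,14,7,10,3,3,1,0 for degrees 0…12.
[y¹²] = 1·0 + 1·1 + 1·3 + 1·3 + 1·10 + 1·7 = 24.

24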